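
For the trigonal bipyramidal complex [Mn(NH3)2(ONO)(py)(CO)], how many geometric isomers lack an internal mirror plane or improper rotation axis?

Exhaustive case analysis gives 7 geometric isomers.
Of these, 3 lack any improper symmetry element and so occur as enantiomeric pairs, giving 7 + 3 = 10 stereoisomers in total.

3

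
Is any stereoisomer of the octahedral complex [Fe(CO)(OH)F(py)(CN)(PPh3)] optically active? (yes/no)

In an octahedral complex each vertex has one trans partner and four cis neighbours.
Placing the ligands in turn and identifying arrangements related by rotation or reflection leaves 15 distinct geometric isomers.
Of these, 15 lack any improper symmetry element and so occur as enantiomeric pairs, giving 15 + 15 = 30 stereoisomers in total.

yes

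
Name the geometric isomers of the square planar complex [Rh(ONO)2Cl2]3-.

cis and trans

A square has two trans pairs of vertices; adjacent vertices are cis.
Working through the distinct placements yields 2 geometric isomers: ONO cis; ONO trans.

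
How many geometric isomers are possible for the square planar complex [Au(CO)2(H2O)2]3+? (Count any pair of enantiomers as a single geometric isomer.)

In a square planar complex each vertex has one trans partner and two cis neighbours.
The distinct arrangements are (2 in all): CO cis; CO trans.

2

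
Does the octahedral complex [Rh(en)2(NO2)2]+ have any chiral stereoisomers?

In an octahedral complex each vertex has one trans partner and four cis neighbours.
Each en is bidentate and must span two cis positions.
There are 2 geometric isomers: NO2 trans; NO2 cis (chiral).
One of these lacks any improper symmetry element and so occurs as an enantiomeric pair, giving 2 + 1 = 3 stereoisomers in total.

yes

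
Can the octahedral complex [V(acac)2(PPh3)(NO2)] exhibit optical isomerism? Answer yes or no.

An octahedron has six vertices in three trans pairs; every non-trans pair is cis.
Each acac is bidentate and must span two cis positions.
The distinct arrangements are (2 in all): PPh3 and NO2 mutually trans; PPh3 and NO2 mutually cis (chiral).
One of these lacks any improper symmetry element and so occurs as an enantiomeric pair, giving 2 + 1 = 3 stereoisomers in total.

yes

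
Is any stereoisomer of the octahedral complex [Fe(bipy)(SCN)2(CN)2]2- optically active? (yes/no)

In an octahedral complex each vertex has one trans partner and four cis neighbours.
Each bipy is bidentate and must span two cis positions.
Working through the distinct placements yields 3 geometric isomers: SCN cis, CN trans; SCN cis, CN cis (chiral); SCN trans, CN cis.
One of these lacks any improper symmetry element and so occurs as an enantiomeric pair, giving 3 + 1 = 4 stereoisomers in total.

yes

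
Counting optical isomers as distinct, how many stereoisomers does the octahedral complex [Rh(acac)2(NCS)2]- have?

3

The six octahedral sites form three mutually perpendicular trans pairs.
Each acac is bidentate and must span two cis positions.
Systematic placement gives 2 geometric isomers: NCS trans; NCS cis (chiral).
One of these lacks any improper symmetry element and so occurs as an enantiomeric pair, giving 2 + 1 = 3 stereoisomers in total.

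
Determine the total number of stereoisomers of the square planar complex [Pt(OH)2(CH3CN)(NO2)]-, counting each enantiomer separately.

2

A square has two trans pairs of vertices; adjacent vertices are cis.
The distinct arrangements are (2 in all): OH cis; OH trans.
Each arrangement has an internal mirror plane or centre of symmetry, so none is chiral.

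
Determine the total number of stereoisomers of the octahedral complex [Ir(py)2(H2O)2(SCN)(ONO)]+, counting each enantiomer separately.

In an octahedral complex each vertex has one trans partner and four cis neighbours.
The distinct arrangements are (6 in all): py trans, H2O trans; py cis, H2O trans; py trans, H2O cis; py cis, H2O cis (3 arrangements, 2 chiral).
Of these, 2 lack any improper symmetry element and so occur as enantiomeric pairs, giving 6 + 2 = 8 stereoisomers in total.

8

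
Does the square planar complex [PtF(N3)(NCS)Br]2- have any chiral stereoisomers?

A square has two trans pairs of vertices; adjacent vertices are cis.
The distinct arrangements are (3 in all): (Br/N3 trans, F/NCS trans); (Br/NCS trans, F/N3 trans); (Br/F trans, N3/NCS trans).
Each arrangement has an internal mirror plane or centre of symmetry, so none is chiral.

no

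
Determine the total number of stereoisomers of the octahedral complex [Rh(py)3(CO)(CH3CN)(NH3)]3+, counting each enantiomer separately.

The six octahedral sites form three mutually perpendicular trans pairs.
The distinct arrangements are (4 in all): py mer (3 arrangements); py fac (chiral).
One of these lacks any improper symmetry element and so occurs as an enantiomeric pair, giving 4 + 1 = 5 stereoisomers in total.

5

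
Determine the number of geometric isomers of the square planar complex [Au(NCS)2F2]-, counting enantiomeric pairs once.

2

A square has two trans pairs of vertices; adjacent vertices are cis.
Systematic placement gives 2 geometric isomers: NCS cis; NCS trans.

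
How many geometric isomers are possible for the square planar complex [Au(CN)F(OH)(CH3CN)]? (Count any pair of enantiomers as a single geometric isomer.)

3

Working through the distinct placements yields 3 geometric isomers: (CH3CN/F trans, CN/OH trans); (CH3CN/OH trans, CN/F trans); (CH3CN/CN trans, F/OH trans).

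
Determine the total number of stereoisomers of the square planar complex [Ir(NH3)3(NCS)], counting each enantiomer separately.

Only one geometric arrangement is possible.

1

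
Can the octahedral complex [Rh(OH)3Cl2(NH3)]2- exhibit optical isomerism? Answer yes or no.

no

In an octahedral complex each vertex has one trans partner and four cis neighbours.
The distinct arrangements are (3 in all): OH mer, Cl trans; OH mer, Cl cis; OH fac, Cl cis.
Each arrangement has an internal mirror plane or centre of symmetry, so none is chiral.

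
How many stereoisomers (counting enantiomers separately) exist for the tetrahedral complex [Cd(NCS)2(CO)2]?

Only one geometric arrangement is possible.

1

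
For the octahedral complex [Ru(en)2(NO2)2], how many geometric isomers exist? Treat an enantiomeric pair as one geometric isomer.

In an octahedral complex each vertex has one trans partner and four cis neighbours.
Each en is bidentate and must span two cis positions.
The distinct arrangements are (2 in all): NO2 trans; NO2 cis (chiral).

2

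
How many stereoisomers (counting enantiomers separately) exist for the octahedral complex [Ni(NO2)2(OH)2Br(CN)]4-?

8

There are 6 geometric isomers: NO2 trans, OH trans; NO2 cis, OH cis (3 arrangements, 2 chiral); NO2 cis, OH trans; NO2 trans, OH cis.
Of these, 2 lack any improper symmetry element and so occur as enantiomeric pairs, giving 6 + 2 = 8 stereoisomers in total.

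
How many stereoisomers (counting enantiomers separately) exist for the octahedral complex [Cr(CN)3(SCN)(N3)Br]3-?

5

An octahedron has six vertices in three trans pairs; every non-trans pair is cis.
Systematic placement gives 4 geometric isomers: CN mer (3 arrangements); CN fac (chiral).
One of these lacks any improper symmetry element and so occurs as an enantiomeric pair, giving 4 + 1 = 5 stereoisomers in total.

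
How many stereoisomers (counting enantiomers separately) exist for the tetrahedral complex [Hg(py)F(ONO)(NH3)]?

2

All four vertices of a tetrahedron are equivalent and mutually adjacent, so cis/trans isomerism cannot arise.
Only one geometric arrangement is possible; it has no improper symmetry element, so it exists as a pair of enantiomers (2 stereoisomers).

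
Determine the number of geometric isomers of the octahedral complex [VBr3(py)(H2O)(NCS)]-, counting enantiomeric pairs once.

4

An octahedron has six vertices in three trans pairs; every non-trans pair is cis.
Systematic placement gives 4 geometric isomers: Br mer (3 arrangements); Br fac (chiral).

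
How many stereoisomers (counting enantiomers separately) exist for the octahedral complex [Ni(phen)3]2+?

In an octahedral complex each vertex has one trans partner and four cis neighbours.
Each phen is bidentate and must span two cis positions.
Only one geometric arrangement is possible; it has no improper symmetry element, so it exists as a pair of enantiomers (2 stereoisomers).

2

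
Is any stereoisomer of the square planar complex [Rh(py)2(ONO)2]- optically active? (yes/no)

no

In a square planar complex each vertex has one trans partner and two cis neighbours.
Systematic placement gives 2 geometric isomers: py cis; py trans.
Each arrangement has an internal mirror plane or centre of symmetry, so none is chiral.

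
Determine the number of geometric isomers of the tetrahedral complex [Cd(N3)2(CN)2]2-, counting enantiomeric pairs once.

1

All four vertices of a tetrahedron are equivalent and mutually adjacent, so cis/trans isomerism cannot arise.
Only one geometric arrangement is possible.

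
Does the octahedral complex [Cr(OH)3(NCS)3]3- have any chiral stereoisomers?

no

In an octahedral complex each vertex has one trans partner and four cis neighbours.
There are 2 geometric isomers: OH mer; OH fac.
Each arrangement has an internal mirror plane or centre of symmetry, so none is chiral.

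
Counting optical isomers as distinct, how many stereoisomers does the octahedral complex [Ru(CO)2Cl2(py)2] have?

6

In an octahedral complex each vertex has one trans partner and four cis neighbours.
There are 5 geometric isomers: CO trans, Cl trans, py trans; CO trans, Cl cis, py cis; CO cis, Cl cis, py trans; CO cis, Cl cis, py cis (chiral); CO cis, Cl trans, py cis.
One of these lacks any improper symmetry element and so occurs as an enantiomeric pair, giving 5 + 1 = 6 stereoisomers in total.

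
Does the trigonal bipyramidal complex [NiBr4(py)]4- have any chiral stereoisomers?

The distinct arrangements are (2 in all): py equatorial; py axial.
Each arrangement has an internal mirror plane or centre of symmetry, so none is chiral.

no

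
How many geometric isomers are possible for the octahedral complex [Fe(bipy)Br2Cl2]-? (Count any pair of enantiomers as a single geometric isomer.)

3

The six octahedral sites form three mutually perpendicular trans pairs.
Each bipy is bidentate and must span two cis positions.
There are 3 geometric isomers: Br trans, Cl cis; Br cis, Cl cis (chiral); Br cis, Cl trans.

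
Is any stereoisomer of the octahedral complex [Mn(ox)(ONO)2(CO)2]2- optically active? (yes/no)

Each ox is bidentate and must span two cis positions.
Working through the distinct placements yields 3 geometric isomers: ONO cis, CO trans; ONO cis, CO cis (chiral); ONO trans, CO cis.
One of these lacks any improper symmetry element and so occurs as an enantiomeric pair, giving 3 + 1 = 4 stereoisomers in total.

yes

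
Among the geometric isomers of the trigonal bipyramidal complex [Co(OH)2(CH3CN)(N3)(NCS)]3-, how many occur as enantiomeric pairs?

A trigonal bipyramid has two axial and three equatorial sites, which are chemically inequivalent.
Exhaustive case analysis gives 7 geometric isomers.
Of these, 3 lack any improper symmetry element and so occur as enantiomeric pairs, giving 7 + 3 = 10 stereoisomers in total.

3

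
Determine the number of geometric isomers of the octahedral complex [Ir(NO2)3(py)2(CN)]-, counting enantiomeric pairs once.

In an octahedral complex each vertex has one trans partner and four cis neighbours.
There are 3 geometric isomers: NO2 mer, py trans; NO2 fac, py cis; NO2 mer, py cis.

3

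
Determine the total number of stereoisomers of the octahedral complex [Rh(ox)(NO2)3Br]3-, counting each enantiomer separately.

2

An octahedron has six vertices in three trans pairs; every non-trans pair is cis.
Each ox is bidentate and must span two cis positions.
There are 2 geometric isomers: NO2 fac; NO2 mer.
Each arrangement has an internal mirror plane or centre of symmetry, so none is chiral.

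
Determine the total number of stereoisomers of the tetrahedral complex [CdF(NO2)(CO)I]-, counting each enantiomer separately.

2

In a tetrahedral complex all four positions are equivalent and every pair of ligands is adjacent — there is no cis/trans distinction.
Only one geometric arrangement is possible; it has no improper symmetry element, so it exists as a pair of enantiomers (2 stereoisomers).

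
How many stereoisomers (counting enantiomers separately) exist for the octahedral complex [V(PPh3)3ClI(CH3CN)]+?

The six octahedral sites form three mutually perpendicular trans pairs.
Systematic placement gives 4 geometric isomers: PPh3 mer (3 arrangements); PPh3 fac (chiral).
One of these lacks any improper symmetry element and so occurs as an enantiomeric pair, giving 4 + 1 = 5 stereoisomers in total.

5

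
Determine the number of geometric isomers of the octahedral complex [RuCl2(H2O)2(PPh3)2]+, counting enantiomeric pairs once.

5

An octahedron has six vertices in three trans pairs; every non-trans pair is cis.
Working through the distinct placements yields 5 geometric isomers: Cl trans, H2O trans, PPh3 trans; Cl trans, H2O cis, PPh3 cis; Cl cis, H2O cis, PPh3 trans; Cl cis, H2O cis, PPh3 cis (chiral); Cl cis, H2O trans, PPh3 cis.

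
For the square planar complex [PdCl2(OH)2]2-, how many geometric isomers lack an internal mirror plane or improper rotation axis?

In a square planar complex each vertex has one trans partner and two cis neighbours.
Systematic placement gives 2 geometric isomers: Cl cis; Cl trans.
Each arrangement has an internal mirror plane or centre of symmetry, so none is chiral.

0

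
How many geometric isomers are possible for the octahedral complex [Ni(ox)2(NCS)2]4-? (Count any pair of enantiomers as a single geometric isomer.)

The six octahedral sites form three mutually perpendicular trans pairs.
Each ox is bidentate and must span two cis positions.
The distinct arrangements are (2 in all): NCS trans; NCS cis (chiral).

2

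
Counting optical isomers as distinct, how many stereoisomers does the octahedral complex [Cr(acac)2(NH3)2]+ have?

3

An octahedron has six vertices in three trans pairs; every non-trans pair is cis.
Each acac is bidentate and must span two cis positions.
Systematic placement gives 2 geometric isomers: NH3 trans; NH3 cis (chiral).
One of these lacks any improper symmetry element and so occurs as an enantiomeric pair, giving 2 + 1 = 3 stereoisomers in total.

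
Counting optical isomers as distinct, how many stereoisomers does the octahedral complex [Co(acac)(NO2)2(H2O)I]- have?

In an octahedral complex each vertex has one trans partner and four cis neighbours.
Each acac is bidentate and must span two cis positions.
There are 4 geometric isomers: NO2 cis (3 arrangements, 2 chiral); NO2 trans.
Of these, 2 lack any improper symmetry element and so occur as enantiomeric pairs, giving 4 + 2 = 6 stereoisomers in total.

6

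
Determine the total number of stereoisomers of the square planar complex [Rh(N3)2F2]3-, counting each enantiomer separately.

2

A square has two trans pairs of vertices; adjacent vertices are cis.
The distinct arrangements are (2 in all): N3 cis; N3 trans.
Each arrangement has an internal mirror plane or centre of symmetry, so none is chiral.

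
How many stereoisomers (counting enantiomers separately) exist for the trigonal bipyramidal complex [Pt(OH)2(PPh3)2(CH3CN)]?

Placing the ligands in turn and identifying arrangements related by rotation or reflection leaves 5 distinct geometric isomers.
One of these lacks any improper symmetry element and so occurs as an enantiomeric pair, giving 5 + 1 = 6 stereoisomers in total.

6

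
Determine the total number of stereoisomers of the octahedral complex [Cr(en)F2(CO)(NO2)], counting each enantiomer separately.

6

In an octahedral complex each vertex has one trans partner and four cis neighbours.
Each en is bidentate and must span two cis positions.
The distinct arrangements are (4 in all): F cis (3 arrangements, 2 chiral); F trans.
Of these, 2 lack any improper symmetry element and so occur as enantiomeric pairs, giving 4 + 2 = 6 stereoisomers in total.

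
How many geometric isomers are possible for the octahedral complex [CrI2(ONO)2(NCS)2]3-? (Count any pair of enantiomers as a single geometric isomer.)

5

The six octahedral sites form three mutually perpendicular trans pairs.
Systematic placement gives 5 geometric isomers: I trans, ONO trans, NCS trans; I trans, ONO cis, NCS cis; I cis, ONO trans, NCS cis; I cis, ONO cis, NCS cis (chiral); I cis, ONO cis, NCS trans.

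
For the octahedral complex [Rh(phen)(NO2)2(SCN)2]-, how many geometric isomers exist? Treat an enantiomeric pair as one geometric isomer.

Each phen is bidentate and must span two cis positions.
Working through the distinct placements yields 3 geometric isomers: NO2 trans, SCN cis; NO2 cis, SCN cis (chiral); NO2 cis, SCN trans.

3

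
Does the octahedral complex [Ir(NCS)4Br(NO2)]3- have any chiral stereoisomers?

no

An octahedron has six vertices in three trans pairs; every non-trans pair is cis.
Working through the distinct placements yields 2 geometric isomers: Br and NO2 mutually cis; Br and NO2 mutually trans.
Each arrangement has an internal mirror plane or centre of symmetry, so none is chiral.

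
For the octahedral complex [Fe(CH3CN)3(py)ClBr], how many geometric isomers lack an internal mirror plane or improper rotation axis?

In an octahedral complex each vertex has one trans partner and four cis neighbours.
The distinct arrangements are (4 in all): CH3CN mer (3 arrangements); CH3CN fac (chiral).
One of these lacks any improper symmetry element and so occurs as an enantiomeric pair, giving 4 + 1 = 5 stereoisomers in total.

1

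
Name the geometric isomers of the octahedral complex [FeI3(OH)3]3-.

Working through the distinct placements yields 2 geometric isomers: I mer; I fac.

fac and mer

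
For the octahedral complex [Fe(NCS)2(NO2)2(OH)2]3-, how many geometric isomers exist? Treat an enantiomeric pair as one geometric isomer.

The six octahedral sites form three mutually perpendicular trans pairs.
There are 5 geometric isomers: NCS trans, NO2 trans, OH trans; NCS trans, NO2 cis, OH cis; NCS cis, NO2 cis, OH trans; NCS cis, NO2 cis, OH cis (chiral); NCS cis, NO2 trans, OH cis.

5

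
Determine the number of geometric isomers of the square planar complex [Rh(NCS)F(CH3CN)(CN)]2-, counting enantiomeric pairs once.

3

In a square planar complex each vertex has one trans partner and two cis neighbours.
Systematic placement gives 3 geometric isomers: (CH3CN/F trans, CN/NCS trans); (CH3CN/NCS trans, CN/F trans); (CH3CN/CN trans, F/NCS trans).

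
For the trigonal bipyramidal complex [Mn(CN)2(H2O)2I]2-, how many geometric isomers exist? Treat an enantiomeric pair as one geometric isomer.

5

In a trigonal bipyramid the two axial positions differ from the three equatorial ones.
Exhaustive case analysis gives 5 geometric isomers.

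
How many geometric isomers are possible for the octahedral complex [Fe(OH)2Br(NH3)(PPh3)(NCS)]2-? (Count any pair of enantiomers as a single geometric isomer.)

In an octahedral complex each vertex has one trans partner and four cis neighbours.
Exhaustive case analysis gives 9 geometric isomers.

9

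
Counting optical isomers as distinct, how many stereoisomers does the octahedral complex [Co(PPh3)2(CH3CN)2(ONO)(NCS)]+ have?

There are 6 geometric isomers: PPh3 trans, CH3CN trans; PPh3 cis, CH3CN trans; PPh3 trans, CH3CN cis; PPh3 cis, CH3CN cis (3 arrangements, 2 chiral).
Of these, 2 lack any improper symmetry element and so occur as enantiomeric pairs, giving 6 + 2 = 8 stereoisomers in total.

8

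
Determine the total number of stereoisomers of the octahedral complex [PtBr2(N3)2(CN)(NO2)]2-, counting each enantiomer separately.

8

In an octahedral complex each vertex has one trans partner and four cis neighbours.
There are 6 geometric isomers: Br trans, N3 cis; Br trans, N3 trans; Br cis, N3 cis (3 arrangements, 2 chiral); Br cis, N3 trans.
Of these, 2 lack any improper symmetry element and so occur as enantiomeric pairs, giving 6 + 2 = 8 stereoisomers in total.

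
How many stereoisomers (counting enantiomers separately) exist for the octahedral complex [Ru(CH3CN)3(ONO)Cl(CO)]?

The six octahedral sites form three mutually perpendicular trans pairs.
Working through the distinct placements yields 4 geometric isomers: CH3CN mer (3 arrangements); CH3CN fac (chiral).
One of these lacks any improper symmetry element and so occurs as an enantiomeric pair, giving 4 + 1 = 5 stereoisomers in total.

5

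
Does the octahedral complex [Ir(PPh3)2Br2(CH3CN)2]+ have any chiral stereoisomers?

Systematic placement gives 5 geometric isomers: PPh3 trans, Br trans, CH3CN trans; PPh3 cis, Br trans, CH3CN cis; PPh3 trans, Br cis, CH3CN cis; PPh3 cis, Br cis, CH3CN cis (chiral); PPh3 cis, Br cis, CH3CN trans.
One of these lacks any improper symmetry element and so occurs as an enantiomeric pair, giving 5 + 1 = 6 stereoisomers in total.

yes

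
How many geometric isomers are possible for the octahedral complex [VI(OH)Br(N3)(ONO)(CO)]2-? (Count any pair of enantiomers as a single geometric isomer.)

An octahedron has six vertices in three trans pairs; every non-trans pair is cis.
Placing the ligands in turn and identifying arrangements related by rotation or reflection leaves 15 distinct geometric isomers.

15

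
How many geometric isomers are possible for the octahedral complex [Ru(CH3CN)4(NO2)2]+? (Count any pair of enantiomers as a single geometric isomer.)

2

In an octahedral complex each vertex has one trans partner and four cis neighbours.
There are 2 geometric isomers: NO2 trans; NO2 cis.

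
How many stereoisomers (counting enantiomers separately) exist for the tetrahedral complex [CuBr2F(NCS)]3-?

All four vertices of a tetrahedron are equivalent and mutually adjacent, so cis/trans isomerism cannot arise.
Only one geometric arrangement is possible.

1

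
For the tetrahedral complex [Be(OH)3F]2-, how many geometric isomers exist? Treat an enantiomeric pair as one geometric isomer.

Only one geometric arrangement is possible.

1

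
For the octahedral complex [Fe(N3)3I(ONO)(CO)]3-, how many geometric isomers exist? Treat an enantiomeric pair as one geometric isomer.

An octahedron has six vertices in three trans pairs; every non-trans pair is cis.
Systematic placement gives 4 geometric isomers: N3 mer (3 arrangements); N3 fac (chiral).

4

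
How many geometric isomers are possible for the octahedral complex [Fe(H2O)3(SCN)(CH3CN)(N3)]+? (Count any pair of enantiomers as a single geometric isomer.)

4

The six octahedral sites form three mutually perpendicular trans pairs.
Working through the distinct placements yields 4 geometric isomers: H2O mer (3 arrangements); H2O fac (chiral).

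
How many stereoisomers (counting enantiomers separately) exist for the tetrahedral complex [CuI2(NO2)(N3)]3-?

Only one geometric arrangement is possible.

1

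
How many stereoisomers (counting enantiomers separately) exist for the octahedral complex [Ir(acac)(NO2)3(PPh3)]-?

2

The six octahedral sites form three mutually perpendicular trans pairs.
Each acac is bidentate and must span two cis positions.
Working through the distinct placements yields 2 geometric isomers: NO2 mer; NO2 fac.
Each arrangement has an internal mirror plane or centre of symmetry, so none is chiral.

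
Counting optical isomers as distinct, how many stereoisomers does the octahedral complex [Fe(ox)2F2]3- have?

3

The six octahedral sites form three mutually perpendicular trans pairs.
Each ox is bidentate and must span two cis positions.
Working through the distinct placements yields 2 geometric isomers: F trans; F cis (chiral).
One of these lacks any improper symmetry element and so occurs as an enantiomeric pair, giving 2 + 1 = 3 stereoisomers in total.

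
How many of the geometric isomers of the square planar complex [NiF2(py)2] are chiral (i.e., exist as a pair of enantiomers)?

A square has two trans pairs of vertices; adjacent vertices are cis.
The distinct arrangements are (2 in all): F cis; F trans.
Each arrangement has an internal mirror plane or centre of symmetry, so none is chiral.

0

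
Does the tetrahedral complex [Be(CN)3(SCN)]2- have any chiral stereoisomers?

no

Only one geometric arrangement is possible.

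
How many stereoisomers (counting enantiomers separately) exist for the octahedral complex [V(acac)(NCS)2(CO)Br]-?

The six octahedral sites form three mutually perpendicular trans pairs.
Each acac is bidentate and must span two cis positions.
Working through the distinct placements yields 4 geometric isomers: NCS cis (3 arrangements, 2 chiral); NCS trans.
Of these, 2 lack any improper symmetry element and so occur as enantiomeric pairs, giving 4 + 2 = 6 stereoisomers in total.

6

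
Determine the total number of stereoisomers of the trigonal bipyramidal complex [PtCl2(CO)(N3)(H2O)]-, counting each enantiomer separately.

10

A trigonal bipyramid has two axial and three equatorial sites, which are chemically inequivalent.
Systematic enumeration (placing each ligand type in turn and discarding arrangements equivalent by rotation or reflection) gives 7 geometric isomers.
Of these, 3 lack any improper symmetry element and so occur as enantiomeric pairs, giving 7 + 3 = 10 stereoisomers in total.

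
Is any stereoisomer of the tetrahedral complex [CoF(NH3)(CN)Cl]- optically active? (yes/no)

yes

All four vertices of a tetrahedron are equivalent and mutually adjacent, so cis/trans isomerism cannot arise.
Only one geometric arrangement is possible; it has no improper symmetry element, so it exists as a pair of enantiomers (2 stereoisomers).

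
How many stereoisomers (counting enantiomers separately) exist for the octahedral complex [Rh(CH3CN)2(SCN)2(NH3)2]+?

An octahedron has six vertices in three trans pairs; every non-trans pair is cis.
Systematic placement gives 5 geometric isomers: CH3CN trans, SCN trans, NH3 trans; CH3CN trans, SCN cis, NH3 cis; CH3CN cis, SCN trans, NH3 cis; CH3CN cis, SCN cis, NH3 cis (chiral); CH3CN cis, SCN cis, NH3 trans.
One of these lacks any improper symmetry element and so occurs as an enantiomeric pair, giving 5 + 1 = 6 stereoisomers in total.

6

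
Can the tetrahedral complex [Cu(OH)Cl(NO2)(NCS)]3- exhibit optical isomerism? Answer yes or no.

Only one geometric arrangement is possible; it has no improper symmetry element, so it exists as a pair of enantiomers (2 stereoisomers).

yes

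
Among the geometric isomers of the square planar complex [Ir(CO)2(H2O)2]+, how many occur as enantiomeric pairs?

In a square planar complex each vertex has one trans partner and two cis neighbours.
Systematic placement gives 2 geometric isomers: CO cis; CO trans.
Each arrangement has an internal mirror plane or centre of symmetry, so none is chiral.

0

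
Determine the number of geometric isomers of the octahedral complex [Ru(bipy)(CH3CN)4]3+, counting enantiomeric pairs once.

1

An octahedron has six vertices in three trans pairs; every non-trans pair is cis.
Each bipy is bidentate and must span two cis positions.
Only one geometric arrangement is possible.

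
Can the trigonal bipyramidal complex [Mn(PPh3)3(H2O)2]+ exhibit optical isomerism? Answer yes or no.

In a trigonal bipyramid the two axial positions differ from the three equatorial ones.
There are 3 geometric isomers: H2O both axial; H2O one axial, one equatorial; H2O both equatorial.
Each arrangement has an internal mirror plane or centre of symmetry, so none is chiral.

no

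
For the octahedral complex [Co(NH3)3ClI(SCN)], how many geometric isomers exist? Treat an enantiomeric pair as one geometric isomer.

4

An octahedron has six vertices in three trans pairs; every non-trans pair is cis.
Working through the distinct placements yields 4 geometric isomers: NH3 mer (3 arrangements); NH3 fac (chiral).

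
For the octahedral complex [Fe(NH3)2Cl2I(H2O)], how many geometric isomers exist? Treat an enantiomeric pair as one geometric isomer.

6

Systematic placement gives 6 geometric isomers: NH3 trans, Cl trans; NH3 cis, Cl trans; NH3 trans, Cl cis; NH3 cis, Cl cis (3 arrangements, 2 chiral).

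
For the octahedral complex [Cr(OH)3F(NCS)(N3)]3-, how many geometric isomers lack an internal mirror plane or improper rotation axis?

An octahedron has six vertices in three trans pairs; every non-trans pair is cis.
Working through the distinct placements yields 4 geometric isomers: OH mer (3 arrangements); OH fac (chiral).
One of these lacks any improper symmetry element and so occurs as an enantiomeric pair, giving 4 + 1 = 5 stereoisomers in total.

1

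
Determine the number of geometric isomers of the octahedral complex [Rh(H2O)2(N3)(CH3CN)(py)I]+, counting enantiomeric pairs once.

9

An octahedron has six vertices in three trans pairs; every non-trans pair is cis.
Systematic enumeration (placing each ligand type in turn and discarding arrangements equivalent by rotation or reflection) gives 9 geometric isomers.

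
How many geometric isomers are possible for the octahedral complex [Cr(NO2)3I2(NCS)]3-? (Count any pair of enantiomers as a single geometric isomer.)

3

The distinct arrangements are (3 in all): NO2 mer, I trans; NO2 mer, I cis; NO2 fac, I cis.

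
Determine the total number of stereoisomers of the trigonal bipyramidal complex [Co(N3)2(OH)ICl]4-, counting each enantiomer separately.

In a trigonal bipyramid the two axial positions differ from the three equatorial ones.
Systematic enumeration (placing each ligand type in turn and discarding arrangements equivalent by rotation or reflection) gives 7 geometric isomers.
Of these, 3 lack any improper symmetry element and so occur as enantiomeric pairs, giving 7 + 3 = 10 stereoisomers in total.

10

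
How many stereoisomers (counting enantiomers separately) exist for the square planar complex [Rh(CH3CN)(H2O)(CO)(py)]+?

In a square planar complex each vertex has one trans partner and two cis neighbours.
The distinct arrangements are (3 in all): (CH3CN/H2O trans, CO/py trans); (CH3CN/py trans, CO/H2O trans); (CH3CN/CO trans, H2O/py trans).
Each arrangement has an internal mirror plane or centre of symmetry, so none is chiral.

3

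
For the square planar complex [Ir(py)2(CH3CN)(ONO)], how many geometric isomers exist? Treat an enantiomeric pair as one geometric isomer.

2

In a square planar complex each vertex has one trans partner and two cis neighbours.
The distinct arrangements are (2 in all): py cis; py trans.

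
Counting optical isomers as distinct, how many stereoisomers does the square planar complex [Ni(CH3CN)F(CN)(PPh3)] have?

3

Systematic placement gives 3 geometric isomers: (CH3CN/F trans, CN/PPh3 trans); (CH3CN/PPh3 trans, CN/F trans); (CH3CN/CN trans, F/PPh3 trans).
Each arrangement has an internal mirror plane or centre of symmetry, so none is chiral.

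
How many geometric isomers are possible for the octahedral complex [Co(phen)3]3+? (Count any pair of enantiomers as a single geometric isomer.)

1

Each phen is bidentate and must span two cis positions.
Only one geometric arrangement is possible; it has no improper symmetry element, so it exists as a pair of enantiomers (2 stereoisomers).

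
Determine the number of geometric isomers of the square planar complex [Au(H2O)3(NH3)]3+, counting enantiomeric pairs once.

A square has two trans pairs of vertices; adjacent vertices are cis.
Only one geometric arrangement is possible.

1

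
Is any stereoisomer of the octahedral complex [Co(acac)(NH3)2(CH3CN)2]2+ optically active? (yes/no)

yes

Each acac is bidentate and must span two cis positions.
The distinct arrangements are (3 in all): NH3 cis, CH3CN trans; NH3 cis, CH3CN cis (chiral); NH3 trans, CH3CN cis.
One of these lacks any improper symmetry element and so occurs as an enantiomeric pair, giving 3 + 1 = 4 stereoisomers in total.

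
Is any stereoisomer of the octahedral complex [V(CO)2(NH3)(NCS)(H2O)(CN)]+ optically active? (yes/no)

The six octahedral sites form three mutually perpendicular trans pairs.
Placing the ligands in turn and identifying arrangements related by rotation or reflection leaves 9 distinct geometric isomers.
Of these, 6 lack any improper symmetry element and so occur as enantiomeric pairs, giving 9 + 6 = 15 stereoisomers in total.

yes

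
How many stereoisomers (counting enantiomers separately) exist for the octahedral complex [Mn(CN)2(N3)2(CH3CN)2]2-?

In an octahedral complex each vertex has one trans partner and four cis neighbours.
The distinct arrangements are (5 in all): CN trans, N3 trans, CH3CN trans; CN cis, N3 cis, CH3CN trans; CN cis, N3 trans, CH3CN cis; CN cis, N3 cis, CH3CN cis (chiral); CN trans, N3 cis, CH3CN cis.
One of these lacks any improper symmetry element and so occurs as an enantiomeric pair, giving 5 + 1 = 6 stereoisomers in total.

6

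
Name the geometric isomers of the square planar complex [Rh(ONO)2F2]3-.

A square has two trans pairs of vertices; adjacent vertices are cis.
There are 2 geometric isomers: ONO cis; ONO trans.

cis and trans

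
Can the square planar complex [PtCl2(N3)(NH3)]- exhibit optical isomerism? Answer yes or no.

no

Systematic placement gives 2 geometric isomers: Cl cis; Cl trans.
Each arrangement has an internal mirror plane or centre of symmetry, so none is chiral.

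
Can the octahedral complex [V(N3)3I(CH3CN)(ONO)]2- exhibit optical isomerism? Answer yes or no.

yes

Systematic placement gives 4 geometric isomers: N3 mer (3 arrangements); N3 fac (chiral).
One of these lacks any improper symmetry element and so occurs as an enantiomeric pair, giving 4 + 1 = 5 stereoisomers in total.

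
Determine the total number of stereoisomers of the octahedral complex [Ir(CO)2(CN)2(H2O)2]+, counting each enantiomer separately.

The six octahedral sites form three mutually perpendicular trans pairs.
There are 5 geometric isomers: CO trans, CN trans, H2O trans; CO cis, CN trans, H2O cis; CO cis, CN cis, H2O trans; CO cis, CN cis, H2O cis (chiral); CO trans, CN cis, H2O cis.
One of these lacks any improper symmetry element and so occurs as an enantiomeric pair, giving 5 + 1 = 6 stereoisomers in total.

6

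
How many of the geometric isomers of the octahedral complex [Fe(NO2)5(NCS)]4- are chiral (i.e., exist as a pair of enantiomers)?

0

The six octahedral sites form three mutually perpendicular trans pairs.
Only one geometric arrangement is possible.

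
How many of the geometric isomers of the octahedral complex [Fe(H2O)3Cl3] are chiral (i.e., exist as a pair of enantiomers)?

Working through the distinct placements yields 2 geometric isomers: H2O mer; H2O fac.
Each arrangement has an internal mirror plane or centre of symmetry, so none is chiral.

0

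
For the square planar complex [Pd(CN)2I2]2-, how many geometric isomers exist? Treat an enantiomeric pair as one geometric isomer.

2

Systematic placement gives 2 geometric isomers: CN cis; CN trans.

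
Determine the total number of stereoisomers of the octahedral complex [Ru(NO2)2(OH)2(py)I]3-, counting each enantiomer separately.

In an octahedral complex each vertex has one trans partner and four cis neighbours.
Systematic placement gives 6 geometric isomers: NO2 cis, OH cis (3 arrangements, 2 chiral); NO2 cis, OH trans; NO2 trans, OH cis; NO2 trans, OH trans.
Of these, 2 lack any improper symmetry element and so occur as enantiomeric pairs, giving 6 + 2 = 8 stereoisomers in total.

8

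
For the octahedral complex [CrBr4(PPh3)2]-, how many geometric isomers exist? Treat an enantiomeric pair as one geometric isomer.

An octahedron has six vertices in three trans pairs; every non-trans pair is cis.
There are 2 geometric isomers: PPh3 trans; PPh3 cis.

2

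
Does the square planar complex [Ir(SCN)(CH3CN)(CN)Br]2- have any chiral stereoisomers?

no

There are 3 geometric isomers: (Br/CN trans, CH3CN/SCN trans); (Br/SCN trans, CH3CN/CN trans); (Br/CH3CN trans, CN/SCN trans).
Each arrangement has an internal mirror plane or centre of symmetry, so none is chiral.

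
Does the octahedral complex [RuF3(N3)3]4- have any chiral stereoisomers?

The six octahedral sites form three mutually perpendicular trans pairs.
Systematic placement gives 2 geometric isomers: F mer; F fac.
Each arrangement has an internal mirror plane or centre of symmetry, so none is chiral.

no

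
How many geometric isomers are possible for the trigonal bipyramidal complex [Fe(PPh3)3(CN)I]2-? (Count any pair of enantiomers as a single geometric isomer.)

There are 4 geometric isomers: CN axial, I axial; CN axial, I equatorial; CN equatorial, I axial; CN equatorial, I equatorial.

4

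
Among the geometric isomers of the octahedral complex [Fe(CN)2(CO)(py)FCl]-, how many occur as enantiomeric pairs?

6

The six octahedral sites form three mutually perpendicular trans pairs.
Systematic enumeration (placing each ligand type in turn and discarding arrangements equivalent by rotation or reflection) gives 9 geometric isomers.
Of these, 6 lack any improper symmetry element and so occur as enantiomeric pairs, giving 9 + 6 = 15 stereoisomers in total.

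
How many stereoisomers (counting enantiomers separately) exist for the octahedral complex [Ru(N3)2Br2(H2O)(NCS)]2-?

8

An octahedron has six vertices in three trans pairs; every non-trans pair is cis.
The distinct arrangements are (6 in all): N3 cis, Br trans; N3 trans, Br trans; N3 cis, Br cis (3 arrangements, 2 chiral); N3 trans, Br cis.
Of these, 2 lack any improper symmetry element and so occur as enantiomeric pairs, giving 6 + 2 = 8 stereoisomers in total.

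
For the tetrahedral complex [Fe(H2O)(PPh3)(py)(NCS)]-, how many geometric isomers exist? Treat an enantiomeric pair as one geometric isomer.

1

All four vertices of a tetrahedron are equivalent and mutually adjacent, so cis/trans isomerism cannot arise.
Only one geometric arrangement is possible; it has no improper symmetry element, so it exists as a pair of enantiomers (2 stereoisomers).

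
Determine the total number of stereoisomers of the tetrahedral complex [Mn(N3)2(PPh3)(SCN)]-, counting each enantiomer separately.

In a tetrahedral complex all four positions are equivalent and every pair of ligands is adjacent — there is no cis/trans distinction.
Only one geometric arrangement is possible.

1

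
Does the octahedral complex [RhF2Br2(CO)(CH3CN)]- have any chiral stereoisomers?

yes

In an octahedral complex each vertex has one trans partner and four cis neighbours.
There are 6 geometric isomers: F trans, Br trans; F cis, Br trans; F trans, Br cis; F cis, Br cis (3 arrangements, 2 chiral).
Of these, 2 lack any improper symmetry element and so occur as enantiomeric pairs, giving 6 + 2 = 8 stereoisomers in total.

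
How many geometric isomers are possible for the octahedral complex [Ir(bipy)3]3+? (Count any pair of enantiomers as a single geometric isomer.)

An octahedron has six vertices in three trans pairs; every non-trans pair is cis.
Each bipy is bidentate and must span two cis positions.
Only one geometric arrangement is possible; it has no improper symmetry element, so it exists as a pair of enantiomers (2 stereoisomers).

1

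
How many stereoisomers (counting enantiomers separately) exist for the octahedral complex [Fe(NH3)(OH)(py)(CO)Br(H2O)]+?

In an octahedral complex each vertex has one trans partner and four cis neighbours.
Systematic enumeration (placing each ligand type in turn and discarding arrangements equivalent by rotation or reflection) gives 15 geometric isomers.
Of these, 15 lack any improper symmetry element and so occur as enantiomeric pairs, giving 15 + 15 = 30 stereoisomers in total.

30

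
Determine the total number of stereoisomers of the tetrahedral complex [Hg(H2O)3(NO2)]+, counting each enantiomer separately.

All four vertices of a tetrahedron are equivalent and mutually adjacent, so cis/trans isomerism cannot arise.
Only one geometric arrangement is possible.

1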